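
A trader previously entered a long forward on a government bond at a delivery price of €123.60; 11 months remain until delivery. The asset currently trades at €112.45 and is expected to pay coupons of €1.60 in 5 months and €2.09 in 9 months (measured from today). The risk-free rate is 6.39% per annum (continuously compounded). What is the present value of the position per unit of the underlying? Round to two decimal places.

-€7.67

PV(remaining coupons) I = 1.60·e^(−0.0639·5/12) + 2.09·e^(−0.0639·9/12) = 3.5502
Current forward F = (S − I)·e^(rT) = (112.45 − 3.5502)·e^(0.0639·11/12) = 108.8998 × 1.060325 = 115.4692
Value (long) = (F − K)·e^(−rT) = (115.4692 − 123.60) × 0.943108 = -7.6682
Value = -€7.67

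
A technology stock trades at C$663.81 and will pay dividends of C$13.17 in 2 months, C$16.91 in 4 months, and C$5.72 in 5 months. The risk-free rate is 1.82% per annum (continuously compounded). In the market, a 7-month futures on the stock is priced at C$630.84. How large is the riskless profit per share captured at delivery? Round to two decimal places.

C$4.06 per share

PV(dividends) I = 13.17·e^(−0.0182·2/12) + 16.91·e^(−0.0182·4/12) + 5.72·e^(−0.0182·5/12) = 35.6146
Fair futures F* = (S − I)·e^(rT) = (663.81 − 35.6146)·e^0.010617 = 628.1954 × 1.010674 = 634.9008
Market C$630.84 < fair 634.9008: forward underpriced → reverse cash-and-carry (short the stock, invest proceeds at r, pay the dividends, go long the forward).
Profit at T = |F_mkt − F*| = |630.84 − 634.9008| = C$4.06 per share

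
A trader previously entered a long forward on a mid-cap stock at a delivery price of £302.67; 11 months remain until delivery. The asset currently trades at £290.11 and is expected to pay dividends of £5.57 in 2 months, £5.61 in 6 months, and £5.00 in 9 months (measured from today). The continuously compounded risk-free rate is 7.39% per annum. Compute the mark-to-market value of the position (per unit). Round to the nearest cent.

PV(remaining dividends) I = 5.57·e^(−0.0739·2/12) + 5.61·e^(−0.0739·6/12) + 5.00·e^(−0.0739·9/12) = 15.6387
Current forward F = (S − I)·e^(rT) = (290.11 − 15.6387)·e^(0.0739·11/12) = 274.4713 × 1.070089 = 293.7087
Value (long) = (F − K)·e^(−rT) = (293.7087 − 302.67) × 0.934502 = -8.3744
Value = -£8.37

-£8.37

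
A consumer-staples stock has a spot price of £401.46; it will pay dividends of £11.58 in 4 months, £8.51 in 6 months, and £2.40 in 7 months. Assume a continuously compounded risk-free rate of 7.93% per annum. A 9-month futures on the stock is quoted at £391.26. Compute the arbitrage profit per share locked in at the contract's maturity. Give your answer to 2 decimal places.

£11.72 per share

PV(dividends) I = 11.58·e^(−0.0793·4/12) + 8.51·e^(−0.0793·6/12) + 2.40·e^(−0.0793·7/12) = 21.7486
Fair futures F* = (S − I)·e^(rT) = (401.46 − 21.7486)·e^0.059475 = 379.7114 × 1.061279 = 402.9797
Market £391.26 < fair 402.9797: forward underpriced → reverse cash-and-carry (short the stock, invest proceeds at r, pay the dividends, go long the forward).
Profit at T = |F_mkt − F*| = |391.26 − 402.9797| = £11.72 per share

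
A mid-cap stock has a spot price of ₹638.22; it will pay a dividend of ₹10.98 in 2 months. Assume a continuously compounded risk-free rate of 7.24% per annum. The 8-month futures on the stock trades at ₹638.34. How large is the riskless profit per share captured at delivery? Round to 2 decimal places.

PV(dividends) I = 10.98·e^(−0.0724·2/12) = 10.8483
Fair futures F* = (S − I)·e^(rT) = (638.22 − 10.8483)·e^0.048267 = 627.3717 × 1.049451 = 658.3959
Market ₹638.34 < fair 658.3959: forward underpriced → reverse cash-and-carry (short the stock, invest proceeds at r, pay the dividends, go long the forward).
Profit at T = |F_mkt − F*| = |638.34 − 658.3959| = ₹20.06 per share

₹20.06 per share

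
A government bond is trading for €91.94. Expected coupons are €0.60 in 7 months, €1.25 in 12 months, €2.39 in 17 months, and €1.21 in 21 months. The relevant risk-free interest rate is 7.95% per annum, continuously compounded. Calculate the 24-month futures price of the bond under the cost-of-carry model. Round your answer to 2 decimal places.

€102.02

PV(coupons) I = 0.60·e^(−0.0795·7/12) + 1.25·e^(−0.0795·12/12) + 2.39·e^(−0.0795·17/12) + 1.21·e^(−0.0795·21/12)
I = 0.5728 + 1.1545 + 2.1354 + 1.0528 = 4.9155
F = (S − I)·e^(rT) = (91.94 − 4.9155) · e^(0.0795·24/12)
= 87.0245 · e^0.159000 = 87.0245 × 1.172338 = €102.02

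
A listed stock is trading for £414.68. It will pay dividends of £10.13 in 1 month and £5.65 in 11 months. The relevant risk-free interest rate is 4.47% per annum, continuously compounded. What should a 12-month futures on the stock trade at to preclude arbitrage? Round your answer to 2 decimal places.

£417.41

PV(dividends) I = 10.13·e^(−0.0447·1/12) + 5.65·e^(−0.0447·11/12)
I = 10.0923 + 5.4232 = 15.5155
F = (S − I)·e^(rT) = (414.68 − 15.5155) · e^(0.0447·12/12)
= 399.1645 · e^0.044700 = 399.1645 × 1.045714 = £417.41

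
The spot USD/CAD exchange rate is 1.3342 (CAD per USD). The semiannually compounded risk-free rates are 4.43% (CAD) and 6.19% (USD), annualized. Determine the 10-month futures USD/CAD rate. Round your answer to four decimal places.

1.3153

By covered interest parity, F = S · (1+r_CAD/2)^(2T) / (1+r_USD/2)^(2T)
= 1.3342 × 1.037189 / 1.052114 = 1.3342 × 0.985814
F = 1.3153 CAD per USD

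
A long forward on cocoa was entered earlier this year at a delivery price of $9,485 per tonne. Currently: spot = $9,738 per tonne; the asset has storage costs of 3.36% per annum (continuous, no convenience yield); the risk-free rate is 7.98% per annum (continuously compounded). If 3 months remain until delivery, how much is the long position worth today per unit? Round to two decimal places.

$522.49 per tonne

Current fair forward for the remaining 3 months: F = S·e^((r + u)·T), (r + u) = 0.0798 + 0.0336 = 0.1134
F = 9738 · e^(0.1134 × 3/12) = 9738 × 1.02875569 = 10018.0229
Value of long forward = (F − K)·e^(−rT) = (10018.0229 − 9485) · e^(−0.0798·3/12)
= 533.0229 × 0.98024768 = 522.49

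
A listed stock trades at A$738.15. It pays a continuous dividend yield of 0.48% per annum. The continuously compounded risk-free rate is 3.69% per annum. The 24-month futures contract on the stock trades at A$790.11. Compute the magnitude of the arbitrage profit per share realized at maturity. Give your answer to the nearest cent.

Fair futures: F* = S·e^(carry·T), with carry = (r − q) = 0.0369 − 0.0048 = 0.0321
F* = 738.15 · e^(0.0321 × 24/12) = 738.15 · e^0.064200 = 738.15 × 1.066306 = A$787.0938
Market A$790.11 > fair A$787.0938: forward overpriced → cash-and-carry (buy spot, short the forward).
At maturity, profit = |F_mkt − F*| = |790.11 − 787.0938| = A$3.02 per share

A$3.02 per share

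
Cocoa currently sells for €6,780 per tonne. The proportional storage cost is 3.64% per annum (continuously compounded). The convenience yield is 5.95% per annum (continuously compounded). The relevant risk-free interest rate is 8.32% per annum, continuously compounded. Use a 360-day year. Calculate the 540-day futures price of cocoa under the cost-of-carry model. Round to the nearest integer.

€7,420 per tonne

Net carry = r + u − y = 0.0832 + 0.0364 − 0.0595 = 0.0601
F = S·e^((r+u−y)T) = 6780 · e^(0.0601 × 540/360) = 6780 · e^0.090150
= 6780 × 1.094338 = €7,420 per tonne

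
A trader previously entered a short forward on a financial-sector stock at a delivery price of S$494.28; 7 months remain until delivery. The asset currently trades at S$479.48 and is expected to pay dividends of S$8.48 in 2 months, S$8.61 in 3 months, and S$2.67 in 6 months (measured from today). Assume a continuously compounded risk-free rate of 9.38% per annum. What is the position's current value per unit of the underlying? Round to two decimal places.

S$7.79

PV(remaining dividends) I = 8.48·e^(−0.0938·2/12) + 8.61·e^(−0.0938·3/12) + 2.67·e^(−0.0938·6/12) = 19.3066
Current forward F = (S − I)·e^(rT) = (479.48 − 19.3066)·e^(0.0938·7/12) = 460.1734 × 1.056241 = 486.0540
Value (long) = (F − K)·e^(−rT) = (486.0540 − 494.28) × 0.946753 = -7.7880
Short position value = −(long value) = S$7.79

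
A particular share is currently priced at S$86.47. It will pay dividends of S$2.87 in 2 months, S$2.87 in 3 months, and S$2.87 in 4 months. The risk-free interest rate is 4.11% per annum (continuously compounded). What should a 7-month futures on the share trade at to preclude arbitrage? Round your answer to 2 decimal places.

PV(dividends) I = 2.87·e^(−0.0411·2/12) + 2.87·e^(−0.0411·3/12) + 2.87·e^(−0.0411·4/12)
I = 2.8504 + 2.8407 + 2.8309 = 8.5220
F = (S − I)·e^(rT) = (86.47 − 8.5220) · e^(0.0411·7/12)
= 77.9480 · e^0.023975 = 77.9480 × 1.024265 = S$79.84

S$79.84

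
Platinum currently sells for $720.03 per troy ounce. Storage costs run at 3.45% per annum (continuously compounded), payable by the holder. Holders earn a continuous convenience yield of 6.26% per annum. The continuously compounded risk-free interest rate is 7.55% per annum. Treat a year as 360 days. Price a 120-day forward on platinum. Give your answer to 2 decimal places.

$731.50 per troy ounce

Net carry = r + u − y = 0.0755 + 0.0345 − 0.0626 = 0.0474
F = S·e^((r+u−y)T) = 720.03 · e^(0.0474 × 120/360) = 720.03 · e^0.015800
= 720.03 × 1.015925 = $731.50 per troy ounce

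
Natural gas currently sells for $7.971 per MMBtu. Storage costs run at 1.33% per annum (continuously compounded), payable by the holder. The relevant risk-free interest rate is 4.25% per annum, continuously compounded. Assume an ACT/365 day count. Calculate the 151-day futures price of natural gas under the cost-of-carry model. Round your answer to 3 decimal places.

$8.157 per MMBtu

Net carry = r + u − y = 0.0425 + 0.0133 − 0.0000 = 0.0558
F = S·e^((r+u−y)T) = 7.971 · e^(0.0558 × 151/365) = 7.971 · e^0.023084
= 7.971 × 1.023352 = $8.157 per MMBtu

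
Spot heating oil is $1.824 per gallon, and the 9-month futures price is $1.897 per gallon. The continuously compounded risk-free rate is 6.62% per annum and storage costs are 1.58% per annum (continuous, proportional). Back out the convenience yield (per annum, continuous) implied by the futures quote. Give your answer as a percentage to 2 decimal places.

F = S·e^((r+u−y)T) ⇒ (r+u−y) = ln(F/S)/T
ln(1.897/1.824) = 0.039242; /T ⇒ 0.052323
y = r + u − ln(F/S)/T = 0.0662 + 0.0158 − 0.052323 = 0.029677
y = 2.97%

2.97%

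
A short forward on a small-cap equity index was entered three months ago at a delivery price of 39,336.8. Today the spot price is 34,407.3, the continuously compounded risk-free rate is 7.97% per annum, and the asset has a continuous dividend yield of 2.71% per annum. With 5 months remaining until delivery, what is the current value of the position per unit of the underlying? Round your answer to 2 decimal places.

4030.97

Current fair forward for the remaining 5 months: F = S·e^((r − q)·T), (r − q) = 0.0797 − 0.0271 = 0.0526
F = 34407.3 · e^(0.0526 × 5/12) = 34407.3 × 1.02215860 = 35169.7176
Value of long forward = (F − K)·e^(−rT) = (35169.7176 − 39336.8) · e^(−0.0797·5/12)
= -4167.0824 × 0.96733701 = -4030.97
Short position value = −(long value) = 4030.97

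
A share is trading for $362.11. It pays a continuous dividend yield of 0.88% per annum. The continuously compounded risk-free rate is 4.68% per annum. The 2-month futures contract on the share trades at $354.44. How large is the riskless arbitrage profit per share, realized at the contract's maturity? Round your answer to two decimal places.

$9.97 per share

Fair futures: F* = S·e^(carry·T), with carry = (r − q) = 0.0468 − 0.0088 = 0.0380
F* = 362.11 · e^(0.0380 × 2/12) = 362.11 · e^0.006333 = 362.11 × 1.006353 = $364.4105
Market $354.44 < fair $364.4105: forward underpriced → reverse cash-and-carry (short spot, go long the forward).
At maturity, profit = |F_mkt − F*| = |354.44 − 364.4105| = $9.97 per share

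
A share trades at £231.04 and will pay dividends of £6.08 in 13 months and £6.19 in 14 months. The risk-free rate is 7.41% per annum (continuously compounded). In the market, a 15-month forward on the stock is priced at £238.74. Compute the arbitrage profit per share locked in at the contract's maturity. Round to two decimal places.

£2.34 per share

PV(dividends) I = 6.08·e^(−0.0741·13/12) + 6.19·e^(−0.0741·14/12) = 11.2884
Fair forward F* = (S − I)·e^(rT) = (231.04 − 11.2884)·e^0.092625 = 219.7516 × 1.097050 = 241.0785
Market £238.74 < fair 241.0785: forward underpriced → reverse cash-and-carry (short the stock, invest proceeds at r, pay the dividends, go long the forward).
Profit at T = |F_mkt − F*| = |238.74 − 241.0785| = £2.34 per share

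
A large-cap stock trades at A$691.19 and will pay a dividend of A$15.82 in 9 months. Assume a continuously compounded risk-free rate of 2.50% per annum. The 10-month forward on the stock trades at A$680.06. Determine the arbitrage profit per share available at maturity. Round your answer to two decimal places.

A$9.83 per share

PV(dividends) I = 15.82·e^(−0.0250·9/12) = 15.5261
Fair forward F* = (S − I)·e^(rT) = (691.19 − 15.5261)·e^0.020833 = 675.6639 × 1.021052 = 689.8880
Market A$680.06 < fair 689.8880: forward underpriced → reverse cash-and-carry (short the stock, invest proceeds at r, pay the dividends, go long the forward).
Profit at T = |F_mkt − F*| = |680.06 − 689.8880| = A$9.83 per share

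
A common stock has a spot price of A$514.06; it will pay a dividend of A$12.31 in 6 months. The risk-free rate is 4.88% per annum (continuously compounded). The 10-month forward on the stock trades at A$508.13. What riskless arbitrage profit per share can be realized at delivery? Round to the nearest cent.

A$14.75 per share

PV(dividends) I = 12.31·e^(−0.0488·6/12) = 12.0133
Fair forward F* = (S − I)·e^(rT) = (514.06 − 12.0133)·e^0.040667 = 502.0467 × 1.041505 = 522.8841
Market A$508.13 < fair 522.8841: forward underpriced → reverse cash-and-carry (short the stock, invest proceeds at r, pay the dividends, go long the forward).
Profit at T = |F_mkt − F*| = |508.13 − 522.8841| = A$14.75 per share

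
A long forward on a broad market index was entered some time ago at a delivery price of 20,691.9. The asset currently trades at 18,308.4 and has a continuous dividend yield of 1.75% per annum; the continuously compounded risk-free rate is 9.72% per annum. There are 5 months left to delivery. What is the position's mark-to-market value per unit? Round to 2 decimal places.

Current fair forward for the remaining 5 months: F = S·e^((r − q)·T), (r − q) = 0.0972 − 0.0175 = 0.0797
F = 18308.4 · e^(0.0797 × 5/12) = 18308.4 × 1.03376588 = 18926.5992
Value of long forward = (F − K)·e^(−rT) = (18926.5992 − 20691.9) · e^(−0.0972·5/12)
= -1765.3008 × 0.96030916 = -1695.23

-1695.23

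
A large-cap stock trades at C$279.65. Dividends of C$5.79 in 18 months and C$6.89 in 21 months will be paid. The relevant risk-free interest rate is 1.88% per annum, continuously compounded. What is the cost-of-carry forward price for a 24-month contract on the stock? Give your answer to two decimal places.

C$277.60

PV(dividends) I = 5.79·e^(−0.0188·18/12) + 6.89·e^(−0.0188·21/12)
I = 5.6290 + 6.6670 = 12.2960
F = (S − I)·e^(rT) = (279.65 − 12.2960) · e^(0.0188·24/12)
= 267.3540 · e^0.037600 = 267.3540 × 1.038316 = C$277.60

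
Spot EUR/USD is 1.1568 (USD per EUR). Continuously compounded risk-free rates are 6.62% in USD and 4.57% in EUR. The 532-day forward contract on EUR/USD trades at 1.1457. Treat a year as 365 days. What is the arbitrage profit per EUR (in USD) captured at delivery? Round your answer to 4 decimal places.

0.0462 per EUR (in USD)

Fair forward: F* = S·e^(carry·T), with carry = (r_USD − r_EUR) = 0.0662 − 0.0457 = 0.0205
F* = 1.1568 · e^(0.0205 × 532/365) = 1.1568 · e^0.029879 = 1.1568 × 1.030330 = 1.1919
Market 1.1457 < fair 1.1919: forward underpriced → reverse cash-and-carry (short spot, go long the forward).
At maturity, profit = |F_mkt − F*| = |1.1457 − 1.1919| = 0.0462 per EUR (in USD)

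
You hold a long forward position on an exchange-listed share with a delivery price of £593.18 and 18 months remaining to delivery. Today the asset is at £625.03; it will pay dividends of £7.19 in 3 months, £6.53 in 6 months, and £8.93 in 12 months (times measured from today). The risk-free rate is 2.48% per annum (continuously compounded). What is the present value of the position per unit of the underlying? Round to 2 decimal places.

PV(remaining dividends) I = 7.19·e^(−0.0248·3/12) + 6.53·e^(−0.0248·6/12) + 8.93·e^(−0.0248·12/12) = 22.3063
Current forward F = (S − I)·e^(rT) = (625.03 − 22.3063)·e^(0.0248·18/12) = 602.7237 × 1.037901 = 625.5675
Value (long) = (F − K)·e^(−rT) = (625.5675 − 593.18) × 0.963483 = 31.2048
Value = £31.20

£31.20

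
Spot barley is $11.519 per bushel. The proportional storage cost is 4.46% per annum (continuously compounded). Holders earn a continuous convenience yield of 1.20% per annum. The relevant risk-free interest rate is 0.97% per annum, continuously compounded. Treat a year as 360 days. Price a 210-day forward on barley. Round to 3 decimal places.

Net carry = r + u − y = 0.0097 + 0.0446 − 0.0120 = 0.0423
F = S·e^((r+u−y)T) = 11.519 · e^(0.0423 × 210/360) = 11.519 · e^0.024675
= 11.519 × 1.024982 = $11.807 per bushel

$11.807 per bushel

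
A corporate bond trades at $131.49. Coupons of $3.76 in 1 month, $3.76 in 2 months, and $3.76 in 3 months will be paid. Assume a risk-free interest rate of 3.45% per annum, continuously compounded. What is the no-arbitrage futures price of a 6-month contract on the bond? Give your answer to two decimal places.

$122.37

PV(coupons) I = 3.76·e^(−0.0345·1/12) + 3.76·e^(−0.0345·2/12) + 3.76·e^(−0.0345·3/12)
I = 3.7492 + 3.7384 + 3.7277 = 11.2153
F = (S − I)·e^(rT) = (131.49 − 11.2153) · e^(0.0345·6/12)
= 120.2747 · e^0.017250 = 120.2747 × 1.017400 = $122.37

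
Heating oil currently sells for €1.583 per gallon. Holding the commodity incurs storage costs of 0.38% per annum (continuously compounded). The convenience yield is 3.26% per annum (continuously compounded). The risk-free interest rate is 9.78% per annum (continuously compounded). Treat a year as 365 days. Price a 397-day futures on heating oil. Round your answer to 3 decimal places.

€1.706 per gallon

Net carry = r + u − y = 0.0978 + 0.0038 − 0.0326 = 0.0690
F = S·e^((r+u−y)T) = 1.583 · e^(0.0690 × 397/365) = 1.583 · e^0.075049
= 1.583 × 1.077937 = €1.706 per gallon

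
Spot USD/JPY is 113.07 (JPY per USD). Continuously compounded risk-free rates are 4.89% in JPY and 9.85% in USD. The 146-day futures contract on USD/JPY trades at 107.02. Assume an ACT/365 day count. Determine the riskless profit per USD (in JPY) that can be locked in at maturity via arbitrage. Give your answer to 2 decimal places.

3.83 per USD (in JPY)

Fair futures: F* = S·e^(carry·T), with carry = (r_JPY − r_USD) = 0.0489 − 0.0985 = -0.0496
F* = 113.07 · e^(-0.0496 × 146/365) = 113.07 · e^-0.019840 = 113.07 × 0.980356 = 110.8489
Market 107.02 < fair 110.8489: forward underpriced → reverse cash-and-carry (short spot, go long the forward).
At maturity, profit = |F_mkt − F*| = |107.02 − 110.8489| = 3.83 per USD (in JPY)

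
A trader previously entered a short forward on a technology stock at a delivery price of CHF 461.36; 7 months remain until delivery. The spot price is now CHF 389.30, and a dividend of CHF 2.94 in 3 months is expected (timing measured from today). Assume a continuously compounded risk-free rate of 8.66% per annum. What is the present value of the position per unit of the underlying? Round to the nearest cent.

CHF 52.21

PV(remaining dividends) I = 2.94·e^(−0.0866·3/12) = 2.8770
Current forward F = (S − I)·e^(rT) = (389.30 − 2.8770)·e^(0.0866·7/12) = 386.4230 × 1.051814 = 406.4451
Value (long) = (F − K)·e^(−rT) = (406.4451 − 461.36) × 0.950738 = -52.2097
Short position value = −(long value) = CHF 52.21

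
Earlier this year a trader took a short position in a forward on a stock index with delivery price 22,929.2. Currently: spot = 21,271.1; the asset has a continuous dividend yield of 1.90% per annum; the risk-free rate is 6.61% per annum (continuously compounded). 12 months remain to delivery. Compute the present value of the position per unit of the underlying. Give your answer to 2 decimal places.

Current fair forward for the remaining 12 months: F = S·e^((r − q)·T), (r − q) = 0.0661 − 0.0190 = 0.0471
F = 21271.1 · e^(0.0471 × 12/12) = 21271.1 × 1.04822683 = 22296.9377
Value of long forward = (F − K)·e^(−rT) = (22296.9377 − 22929.2) · e^(−0.0661·12/12)
= -632.2623 × 0.93603726 = -591.82
Short position value = −(long value) = 591.82

591.82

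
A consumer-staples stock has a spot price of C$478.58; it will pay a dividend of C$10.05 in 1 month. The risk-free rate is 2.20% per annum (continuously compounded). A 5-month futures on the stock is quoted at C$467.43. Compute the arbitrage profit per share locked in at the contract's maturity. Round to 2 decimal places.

C$5.43 per share

PV(dividends) I = 10.05·e^(−0.0220·1/12) = 10.0316
Fair futures F* = (S − I)·e^(rT) = (478.58 − 10.0316)·e^0.009167 = 468.5484 × 1.009209 = 472.8633
Market C$467.43 < fair 472.8633: forward underpriced → reverse cash-and-carry (short the stock, invest proceeds at r, pay the dividends, go long the forward).
Profit at T = |F_mkt − F*| = |467.43 − 472.8633| = C$5.43 per share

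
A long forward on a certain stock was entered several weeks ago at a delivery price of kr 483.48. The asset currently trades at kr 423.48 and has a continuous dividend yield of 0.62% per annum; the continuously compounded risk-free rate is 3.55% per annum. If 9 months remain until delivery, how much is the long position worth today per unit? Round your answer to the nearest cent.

-kr 49.26

Current fair forward for the remaining 9 months: F = S·e^((r − q)·T), (r − q) = 0.0355 − 0.0062 = 0.0293
F = 423.48 · e^(0.0293 × 9/12) = 423.48 × 1.022218 = 432.8889
Value of long forward = (F − K)·e^(−rT) = (432.8889 − 483.48) · e^(−0.0355·9/12)
= -50.5911 × 0.973726 = -49.26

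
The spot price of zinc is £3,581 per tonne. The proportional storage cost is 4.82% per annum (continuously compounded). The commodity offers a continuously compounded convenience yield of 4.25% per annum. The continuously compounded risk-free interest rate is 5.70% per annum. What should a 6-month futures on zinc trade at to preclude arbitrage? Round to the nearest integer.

£3,695 per tonne

Net carry = r + u − y = 0.0570 + 0.0482 − 0.0425 = 0.0627
F = S·e^((r+u−y)T) = 3581 · e^(0.0627 × 6/12) = 3581 · e^0.031350
= 3581 × 1.031847 = £3,695 per tonne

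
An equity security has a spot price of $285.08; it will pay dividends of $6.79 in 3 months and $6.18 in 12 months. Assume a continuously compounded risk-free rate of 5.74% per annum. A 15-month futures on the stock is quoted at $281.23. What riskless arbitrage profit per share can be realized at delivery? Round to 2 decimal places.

$11.60 per share

PV(dividends) I = 6.79·e^(−0.0574·3/12) + 6.18·e^(−0.0574·12/12) = 12.5285
Fair futures F* = (S − I)·e^(rT) = (285.08 − 12.5285)·e^0.071750 = 272.5515 × 1.074387 = 292.8258
Market $281.23 < fair 292.8258: forward underpriced → reverse cash-and-carry (short the stock, invest proceeds at r, pay the dividends, go long the forward).
Profit at T = |F_mkt − F*| = |281.23 − 292.8258| = $11.60 per share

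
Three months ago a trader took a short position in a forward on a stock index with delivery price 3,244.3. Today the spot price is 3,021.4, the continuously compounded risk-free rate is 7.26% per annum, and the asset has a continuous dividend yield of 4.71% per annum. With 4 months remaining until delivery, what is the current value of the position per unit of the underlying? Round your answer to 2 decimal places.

Current fair forward for the remaining 4 months: F = S·e^((r − q)·T), (r − q) = 0.0726 − 0.0471 = 0.0255
F = 3021.4 · e^(0.0255 × 4/12) = 3021.4 × 1.00853623 = 3047.1914
Value of long forward = (F − K)·e^(−rT) = (3047.1914 − 3244.3) · e^(−0.0726·4/12)
= -197.1086 × 0.97609047 = -192.40
Short position value = −(long value) = 192.40

192.40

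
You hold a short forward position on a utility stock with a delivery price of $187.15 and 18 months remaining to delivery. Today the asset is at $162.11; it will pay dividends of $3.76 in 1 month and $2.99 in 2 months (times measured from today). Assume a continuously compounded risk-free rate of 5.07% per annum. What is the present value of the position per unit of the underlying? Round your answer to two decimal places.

PV(remaining dividends) I = 3.76·e^(−0.0507·1/12) + 2.99·e^(−0.0507·2/12) = 6.7090
Current forward F = (S − I)·e^(rT) = (162.11 − 6.7090)·e^(0.0507·18/12) = 155.4010 × 1.079017 = 167.6803
Value (long) = (F − K)·e^(−rT) = (167.6803 − 187.15) × 0.926770 = -18.0439
Short position value = −(long value) = $18.04

$18.04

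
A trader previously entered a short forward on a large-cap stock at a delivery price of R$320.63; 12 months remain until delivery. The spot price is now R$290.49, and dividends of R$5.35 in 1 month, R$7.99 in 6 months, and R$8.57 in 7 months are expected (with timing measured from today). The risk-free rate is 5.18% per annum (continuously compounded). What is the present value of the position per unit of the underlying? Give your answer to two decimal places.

PV(remaining dividends) I = 5.35·e^(−0.0518·1/12) + 7.99·e^(−0.0518·6/12) + 8.57·e^(−0.0518·7/12) = 21.4276
Current forward F = (S − I)·e^(rT) = (290.49 − 21.4276)·e^(0.0518·12/12) = 269.0624 × 1.053165 = 283.3671
Value (long) = (F − K)·e^(−rT) = (283.3671 − 320.63) × 0.949519 = -35.3818
Short position value = −(long value) = R$35.38

R$35.38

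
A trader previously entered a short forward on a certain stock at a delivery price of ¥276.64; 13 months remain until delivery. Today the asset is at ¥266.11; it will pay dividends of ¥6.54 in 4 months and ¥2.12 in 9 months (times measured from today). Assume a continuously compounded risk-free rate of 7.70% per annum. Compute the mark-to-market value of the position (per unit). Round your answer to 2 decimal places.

PV(remaining dividends) I = 6.54·e^(−0.0770·4/12) + 2.12·e^(−0.0770·9/12) = 8.3753
Current forward F = (S − I)·e^(rT) = (266.11 − 8.3753)·e^(0.0770·13/12) = 257.7347 × 1.086995 = 280.1563
Value (long) = (F − K)·e^(−rT) = (280.1563 − 276.64) × 0.919968 = 3.2349
Short position value = −(long value) = -¥3.23

-¥3.23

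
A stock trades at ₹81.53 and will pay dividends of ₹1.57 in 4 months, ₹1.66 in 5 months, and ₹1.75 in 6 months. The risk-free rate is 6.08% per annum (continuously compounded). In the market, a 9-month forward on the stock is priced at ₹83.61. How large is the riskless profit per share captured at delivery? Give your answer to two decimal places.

₹3.36 per share

PV(dividends) I = 1.57·e^(−0.0608·4/12) + 1.66·e^(−0.0608·5/12) + 1.75·e^(−0.0608·6/12) = 4.8546
Fair forward F* = (S − I)·e^(rT) = (81.53 − 4.8546)·e^0.045600 = 76.6754 × 1.046656 = 80.2528
Market ₹83.61 > fair 80.2528: forward overpriced → cash-and-carry (borrow at r, buy the stock and collect the dividends, short the forward).
Profit at T = |F_mkt − F*| = |83.61 − 80.2528| = ₹3.36 per share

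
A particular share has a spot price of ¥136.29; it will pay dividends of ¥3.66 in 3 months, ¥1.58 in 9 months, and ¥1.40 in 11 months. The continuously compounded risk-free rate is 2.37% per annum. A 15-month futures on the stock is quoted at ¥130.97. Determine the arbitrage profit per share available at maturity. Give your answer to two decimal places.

PV(dividends) I = 3.66·e^(−0.0237·3/12) + 1.58·e^(−0.0237·9/12) + 1.40·e^(−0.0237·11/12) = 6.5605
Fair futures F* = (S − I)·e^(rT) = (136.29 − 6.5605)·e^0.029625 = 129.7295 × 1.030068 = 133.6302
Market ¥130.97 < fair 133.6302: forward underpriced → reverse cash-and-carry (short the stock, invest proceeds at r, pay the dividends, go long the forward).
Profit at T = |F_mkt − F*| = |130.97 − 133.6302| = ¥2.66 per share

¥2.66 per share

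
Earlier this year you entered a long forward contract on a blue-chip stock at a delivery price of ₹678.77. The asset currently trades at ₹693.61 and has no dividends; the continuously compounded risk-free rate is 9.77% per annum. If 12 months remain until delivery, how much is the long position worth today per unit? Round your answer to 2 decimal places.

Current fair forward for the remaining 12 months: F = S·e^(r·T), r = 0.0977
F = 693.61 · e^(0.0977 × 12/12) = 693.61 × 1.102632 = 764.7966
Value of long forward = (F − K)·e^(−rT) = (764.7966 − 678.77) · e^(−0.0977·12/12)
= 86.0266 × 0.906921 = 78.02

₹78.02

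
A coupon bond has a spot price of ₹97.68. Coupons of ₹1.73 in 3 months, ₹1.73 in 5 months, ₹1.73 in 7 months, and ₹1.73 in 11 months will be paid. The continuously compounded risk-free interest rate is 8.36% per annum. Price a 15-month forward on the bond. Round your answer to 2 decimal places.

PV(coupons) I = 1.73·e^(−0.0836·3/12) + 1.73·e^(−0.0836·5/12) + 1.73·e^(−0.0836·7/12) + 1.73·e^(−0.0836·11/12)
I = 1.6942 + 1.6708 + 1.6477 + 1.6024 = 6.6151
F = (S − I)·e^(rT) = (97.68 − 6.6151) · e^(0.0836·15/12)
= 91.0649 · e^0.104500 = 91.0649 × 1.110155 = ₹101.10

₹101.10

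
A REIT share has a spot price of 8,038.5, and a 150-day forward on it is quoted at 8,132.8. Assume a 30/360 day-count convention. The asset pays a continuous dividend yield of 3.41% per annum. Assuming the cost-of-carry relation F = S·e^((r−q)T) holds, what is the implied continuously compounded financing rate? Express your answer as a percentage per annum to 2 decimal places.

6.21%

From F = S·e^((r−q)T): (r − q) = ln(F/S)/T
ln(8132.8/8038.5) = ln(1.011731) = 0.011663
(r − q) = 0.011663 / (150/360) = 0.027991
r = ln(F/S)/T + q = 0.027991 + 0.0341 = 0.062091
r = 6.21%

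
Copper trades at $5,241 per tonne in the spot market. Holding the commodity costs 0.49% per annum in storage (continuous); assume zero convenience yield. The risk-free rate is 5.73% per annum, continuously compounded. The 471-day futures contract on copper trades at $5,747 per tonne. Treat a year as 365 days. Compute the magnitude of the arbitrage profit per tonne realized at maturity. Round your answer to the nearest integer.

$68 per tonne

Fair futures: F* = S·e^(carry·T), with carry = (r + u) = 0.0573 + 0.0049 = 0.0622
F* = 5241 · e^(0.0622 × 471/365) = 5241 · e^0.080264 = 5241 × 1.083573 = $5679.0061
Market $5747 > fair $5679.0061: forward overpriced → cash-and-carry (buy spot, short the forward).
At maturity, profit = |F_mkt − F*| = |5747 − 5679.0061| = $68 per tonne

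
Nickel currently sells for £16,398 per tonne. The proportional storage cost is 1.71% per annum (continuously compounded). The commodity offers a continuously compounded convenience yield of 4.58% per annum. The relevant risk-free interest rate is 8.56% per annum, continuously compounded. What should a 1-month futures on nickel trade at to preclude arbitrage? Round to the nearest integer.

£16,476 per tonne

Net carry = r + u − y = 0.0856 + 0.0171 − 0.0458 = 0.0569
F = S·e^((r+u−y)T) = 16398 · e^(0.0569 × 1/12) = 16398 · e^0.004742
= 16398 × 1.004753 = £16,476 per tonne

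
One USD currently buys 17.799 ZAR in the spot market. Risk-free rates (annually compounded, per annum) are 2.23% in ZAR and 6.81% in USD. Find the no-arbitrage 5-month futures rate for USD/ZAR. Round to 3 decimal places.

By covered interest parity, F = S · (1+r_ZAR)^T / (1+r_USD)^T
= 17.799 × 1.009232 / 1.027831 = 17.799 × 0.981905
F = 17.477 ZAR per USD

17.477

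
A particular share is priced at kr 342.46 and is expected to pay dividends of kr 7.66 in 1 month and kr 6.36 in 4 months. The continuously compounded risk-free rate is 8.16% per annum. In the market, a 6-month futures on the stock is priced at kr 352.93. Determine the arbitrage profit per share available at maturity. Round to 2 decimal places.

PV(dividends) I = 7.66·e^(−0.0816·1/12) + 6.36·e^(−0.0816·4/12) = 13.7974
Fair futures F* = (S − I)·e^(rT) = (342.46 − 13.7974)·e^0.040800 = 328.6626 × 1.041644 = 342.3494
Market kr 352.93 > fair 342.3494: forward overpriced → cash-and-carry (borrow at r, buy the stock and collect the dividends, short the forward).
Profit at T = |F_mkt − F*| = |352.93 − 342.3494| = kr 10.58 per share

kr 10.58 per share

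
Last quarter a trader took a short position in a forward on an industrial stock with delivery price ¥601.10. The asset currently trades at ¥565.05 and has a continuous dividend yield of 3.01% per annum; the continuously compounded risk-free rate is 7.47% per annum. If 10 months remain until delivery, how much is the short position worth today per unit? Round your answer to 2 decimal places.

Current fair forward for the remaining 10 months: F = S·e^((r − q)·T), (r − q) = 0.0747 − 0.0301 = 0.0446
F = 565.05 · e^(0.0446 × 10/12) = 565.05 × 1.037866 = 586.4462
Value of long forward = (F − K)·e^(−rT) = (586.4462 − 601.10) · e^(−0.0747·10/12)
= -14.6538 × 0.939648 = -13.77
Short position value = −(long value) = ¥13.77

¥13.77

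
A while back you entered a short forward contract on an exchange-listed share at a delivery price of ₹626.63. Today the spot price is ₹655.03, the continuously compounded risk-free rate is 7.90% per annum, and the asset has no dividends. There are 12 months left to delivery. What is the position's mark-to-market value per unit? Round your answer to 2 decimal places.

-₹76.00

Current fair forward for the remaining 12 months: F = S·e^(r·T), r = 0.0790
F = 655.03 · e^(0.0790 × 12/12) = 655.03 × 1.082204 = 708.8761
Value of long forward = (F − K)·e^(−rT) = (708.8761 − 626.63) · e^(−0.0790·12/12)
= 82.2461 × 0.924040 = 76.00
Short position value = −(long value) = -₹76.00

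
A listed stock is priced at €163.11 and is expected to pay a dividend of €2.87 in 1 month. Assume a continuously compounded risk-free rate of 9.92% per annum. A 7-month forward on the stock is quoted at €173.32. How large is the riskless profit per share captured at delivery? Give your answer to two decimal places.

€3.51 per share

PV(dividends) I = 2.87·e^(−0.0992·1/12) = 2.8464
Fair forward F* = (S − I)·e^(rT) = (163.11 − 2.8464)·e^0.057867 = 160.2636 × 1.059574 = 169.8111
Market €173.32 > fair 169.8111: forward overpriced → cash-and-carry (borrow at r, buy the stock and collect the dividends, short the forward).
Profit at T = |F_mkt − F*| = |173.32 − 169.8111| = €3.51 per share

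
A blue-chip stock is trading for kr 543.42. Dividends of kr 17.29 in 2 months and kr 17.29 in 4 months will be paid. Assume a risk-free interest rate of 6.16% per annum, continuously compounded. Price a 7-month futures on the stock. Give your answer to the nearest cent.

PV(dividends) I = 17.29·e^(−0.0616·2/12) + 17.29·e^(−0.0616·4/12)
I = 17.1134 + 16.9386 = 34.0520
F = (S − I)·e^(rT) = (543.42 − 34.0520) · e^(0.0616·7/12)
= 509.3680 · e^0.035933 = 509.3680 × 1.036586 = kr 528.00

kr 528.00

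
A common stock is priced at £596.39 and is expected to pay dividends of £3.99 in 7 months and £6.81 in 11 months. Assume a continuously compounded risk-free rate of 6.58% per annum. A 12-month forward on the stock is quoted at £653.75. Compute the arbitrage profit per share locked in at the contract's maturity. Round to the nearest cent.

£27.75 per share

PV(dividends) I = 3.99·e^(−0.0658·7/12) + 6.81·e^(−0.0658·11/12) = 10.2511
Fair forward F* = (S − I)·e^(rT) = (596.39 − 10.2511)·e^0.065800 = 586.1389 × 1.068013 = 626.0040
Market £653.75 > fair 626.0040: forward overpriced → cash-and-carry (borrow at r, buy the stock and collect the dividends, short the forward).
Profit at T = |F_mkt − F*| = |653.75 − 626.0040| = £27.75 per share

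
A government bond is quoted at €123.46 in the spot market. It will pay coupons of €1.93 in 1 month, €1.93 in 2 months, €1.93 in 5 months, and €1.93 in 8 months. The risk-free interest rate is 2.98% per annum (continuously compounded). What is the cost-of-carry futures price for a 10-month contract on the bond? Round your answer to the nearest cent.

PV(coupons) I = 1.93·e^(−0.0298·1/12) + 1.93·e^(−0.0298·2/12) + 1.93·e^(−0.0298·5/12) + 1.93·e^(−0.0298·8/12)
I = 1.9252 + 1.9204 + 1.9062 + 1.8920 = 7.6438
F = (S − I)·e^(rT) = (123.46 − 7.6438) · e^(0.0298·10/12)
= 115.8162 · e^0.024833 = 115.8162 × 1.025144 = €118.73

€118.73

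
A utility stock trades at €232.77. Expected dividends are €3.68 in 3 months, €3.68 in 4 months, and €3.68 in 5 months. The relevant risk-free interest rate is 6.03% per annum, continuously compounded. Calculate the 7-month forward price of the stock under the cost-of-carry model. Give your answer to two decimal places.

PV(dividends) I = 3.68·e^(−0.0603·3/12) + 3.68·e^(−0.0603·4/12) + 3.68·e^(−0.0603·5/12)
I = 3.6249 + 3.6068 + 3.5887 = 10.8204
F = (S − I)·e^(rT) = (232.77 − 10.8204) · e^(0.0603·7/12)
= 221.9496 · e^0.035175 = 221.9496 × 1.035801 = €229.90

€229.90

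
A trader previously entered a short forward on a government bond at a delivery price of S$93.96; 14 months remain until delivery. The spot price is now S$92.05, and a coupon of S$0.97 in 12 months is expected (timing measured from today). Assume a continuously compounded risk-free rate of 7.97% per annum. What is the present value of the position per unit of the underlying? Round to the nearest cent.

PV(remaining coupons) I = 0.97·e^(−0.0797·12/12) = 0.8957
Current forward F = (S − I)·e^(rT) = (92.05 − 0.8957)·e^(0.0797·14/12) = 91.1543 × 1.097443 = 100.0366
Value (long) = (F − K)·e^(−rT) = (100.0366 − 93.96) × 0.911209 = 5.5371
Short position value = −(long value) = -S$5.54

-S$5.54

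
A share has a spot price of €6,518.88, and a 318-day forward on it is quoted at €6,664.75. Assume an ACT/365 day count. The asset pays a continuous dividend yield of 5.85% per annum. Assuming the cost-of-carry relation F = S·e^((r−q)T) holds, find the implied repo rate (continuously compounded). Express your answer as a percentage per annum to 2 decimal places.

8.39%

From F = S·e^((r−q)T): (r − q) = ln(F/S)/T
ln(6664.75/6518.88) = ln(1.022377) = 0.022130
(r − q) = 0.022130 / (318/365) = 0.025401
r = ln(F/S)/T + q = 0.025401 + 0.0585 = 0.083901
r = 8.39%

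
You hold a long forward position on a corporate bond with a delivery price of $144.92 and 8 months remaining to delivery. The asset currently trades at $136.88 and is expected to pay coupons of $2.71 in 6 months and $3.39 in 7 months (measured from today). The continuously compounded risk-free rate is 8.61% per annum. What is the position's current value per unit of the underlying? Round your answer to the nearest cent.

PV(remaining coupons) I = 2.71·e^(−0.0861·6/12) + 3.39·e^(−0.0861·7/12) = 5.8198
Current forward F = (S − I)·e^(rT) = (136.88 − 5.8198)·e^(0.0861·8/12) = 131.0602 × 1.059079 = 138.8031
Value (long) = (F − K)·e^(−rT) = (138.8031 − 144.92) × 0.944216 = -5.7757
Value = -$5.78

-$5.78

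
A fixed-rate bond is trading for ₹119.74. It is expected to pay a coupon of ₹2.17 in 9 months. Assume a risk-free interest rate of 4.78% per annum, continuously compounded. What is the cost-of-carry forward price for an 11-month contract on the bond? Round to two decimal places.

₹122.92

PV(coupons) I = 2.17·e^(−0.0478·9/12)
I = 2.0936
F = (S − I)·e^(rT) = (119.74 − 2.0936) · e^(0.0478·11/12)
= 117.6464 · e^0.043817 = 117.6464 × 1.044791 = ₹122.92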